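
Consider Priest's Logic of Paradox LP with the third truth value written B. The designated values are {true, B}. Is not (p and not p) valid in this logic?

Every assignment of p over {true, B, false} gives a value in {true, B}.
In particular, with p=B: not (p and not p) = B.

Yes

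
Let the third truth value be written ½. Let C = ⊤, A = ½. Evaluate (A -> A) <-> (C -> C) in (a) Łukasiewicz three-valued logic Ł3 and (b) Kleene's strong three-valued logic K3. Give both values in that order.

In Łukasiewicz three-valued logic Ł3: A -> A = ½ -> ½ = ⊤  [min(1, 1−½+½)]
C -> C = ⊤ -> ⊤ = ⊤
(A -> A) <-> (C -> C) = ⊤ <-> ⊤ = ⊤
In Kleene's strong three-valued logic K3: A -> A = ½ -> ½ = ½
C -> C = ⊤ -> ⊤ = ⊤
(A -> A) <-> (C -> C) = ½ <-> ⊤ = ½
They differ because Łukasiewicz three-valued logic Ł3 and Kleene's strong three-valued logic K3 treat ½ differently under implication.

⊤; ½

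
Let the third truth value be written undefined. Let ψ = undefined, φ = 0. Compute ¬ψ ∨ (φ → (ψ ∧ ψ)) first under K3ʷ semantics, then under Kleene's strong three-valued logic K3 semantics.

In K3ʷ: ¬ψ = ¬undefined = undefined
ψ ∧ ψ = undefined ∧ undefined = undefined
φ → (ψ ∧ ψ) = 0 → undefined = undefined  [any arg is the third value ⇒ result is the third value]
¬ψ ∨ (φ → (ψ ∧ ψ)) = undefined ∨ undefined = undefined
In Kleene's strong three-valued logic K3: ¬ψ = ¬undefined = undefined
ψ ∧ ψ = undefined ∧ undefined = undefined
φ → (ψ ∧ ψ) = 0 → undefined = 1  [¬0 ∨ undefined]
¬ψ ∨ (φ → (ψ ∧ ψ)) = undefined ∨ 1 = 1
They differ because K3ʷ and Kleene's strong three-valued logic K3 treat undefined differently under the binary connectives.

undefined; 1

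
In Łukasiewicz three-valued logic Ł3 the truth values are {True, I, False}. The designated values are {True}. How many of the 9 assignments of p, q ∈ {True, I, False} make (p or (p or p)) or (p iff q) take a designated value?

Of the 9 assignments, 5 give a value in {True}.

5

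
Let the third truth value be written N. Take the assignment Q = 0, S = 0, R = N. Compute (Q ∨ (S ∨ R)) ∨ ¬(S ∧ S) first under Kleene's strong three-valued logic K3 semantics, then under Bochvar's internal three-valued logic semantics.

In Kleene's strong three-valued logic K3: S ∨ R = 0 ∨ N = N
Q ∨ (S ∨ R) = 0 ∨ N = N
S ∧ S = 0 ∧ 0 = 0
¬(S ∧ S) = ¬0 = 1
(Q ∨ (S ∨ R)) ∨ ¬(S ∧ S) = N ∨ 1 = 1
In Bochvar's internal three-valued logic: S ∨ R = 0 ∨ N = N
Q ∨ (S ∨ R) = 0 ∨ N = N
S ∧ S = 0 ∧ 0 = 0
¬(S ∧ S) = ¬0 = 1
(Q ∨ (S ∨ R)) ∨ ¬(S ∧ S) = N ∨ 1 = N
They differ because Kleene's strong three-valued logic K3 and Bochvar's internal three-valued logic treat N differently under the binary connectives.

1; N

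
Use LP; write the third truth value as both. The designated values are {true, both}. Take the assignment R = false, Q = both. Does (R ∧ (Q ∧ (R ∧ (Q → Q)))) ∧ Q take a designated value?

No

Q → Q = both → both = both  [¬both ∨ both]
R ∧ (Q → Q) = false ∧ both = false
Q ∧ (R ∧ (Q → Q)) = both ∧ false = false
R ∧ (Q ∧ (R ∧ (Q → Q))) = false ∧ false = false
(R ∧ (Q ∧ (R ∧ (Q → Q)))) ∧ Q = false ∧ both = false
false ∉ {true, both}.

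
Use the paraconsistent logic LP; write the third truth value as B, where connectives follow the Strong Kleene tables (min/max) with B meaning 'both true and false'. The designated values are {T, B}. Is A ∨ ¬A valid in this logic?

Every assignment of A over {T, B, F} gives a value in {T, B}.
In particular, with A=B: A ∨ ¬A = B.

Yes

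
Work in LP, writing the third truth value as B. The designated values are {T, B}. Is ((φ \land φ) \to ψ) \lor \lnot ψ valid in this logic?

Every assignment of φ, ψ over {T, B, F} gives a value in {T, B}.
In particular, with φ=B, ψ=B: ((φ \land φ) \to ψ) \lor \lnot ψ = B.

Yes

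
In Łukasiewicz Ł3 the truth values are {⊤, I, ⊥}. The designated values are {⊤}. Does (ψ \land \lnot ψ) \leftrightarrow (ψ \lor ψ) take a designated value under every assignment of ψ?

No

Countermodel: ψ=⊤ gives ⊥, which is not designated.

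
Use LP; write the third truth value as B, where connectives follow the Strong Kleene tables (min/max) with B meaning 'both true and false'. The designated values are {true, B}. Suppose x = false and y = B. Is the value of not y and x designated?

No

not y = not B = B
not y and x = B and false = false
false ∉ {true, B}.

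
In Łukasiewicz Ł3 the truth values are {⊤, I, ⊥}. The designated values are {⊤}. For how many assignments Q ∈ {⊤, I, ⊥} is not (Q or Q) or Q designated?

Q=⊤: ⊤ ✓
Q=I: I ·
Q=⊥: ⊤ ✓

2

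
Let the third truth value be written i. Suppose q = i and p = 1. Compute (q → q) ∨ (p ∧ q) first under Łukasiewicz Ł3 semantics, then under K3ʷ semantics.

1; i

In Łukasiewicz Ł3: q → q = i → i = 1
p ∧ q = 1 ∧ i = i
(q → q) ∨ (p ∧ q) = 1 ∨ i = 1
In K3ʷ: q → q = i → i = i  [any arg is the third value ⇒ result is the third value]
p ∧ q = 1 ∧ i = i
(q → q) ∨ (p ∧ q) = i ∨ i = i
They differ because Łukasiewicz Ł3 and K3ʷ treat i differently under the binary connectives.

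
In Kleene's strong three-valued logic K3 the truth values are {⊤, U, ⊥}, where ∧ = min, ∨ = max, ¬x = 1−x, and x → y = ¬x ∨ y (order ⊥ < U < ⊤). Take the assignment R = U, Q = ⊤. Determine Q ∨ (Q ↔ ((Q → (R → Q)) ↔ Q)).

⊤

R → Q = U → ⊤ = ⊤
Q → (R → Q) = ⊤ → ⊤ = ⊤
(Q → (R → Q)) ↔ Q = ⊤ ↔ ⊤ = ⊤
Q ↔ ((Q → (R → Q)) ↔ Q) = ⊤ ↔ ⊤ = ⊤
Q ∨ (Q ↔ ((Q → (R → Q)) ↔ Q)) = ⊤ ∨ ⊤ = ⊤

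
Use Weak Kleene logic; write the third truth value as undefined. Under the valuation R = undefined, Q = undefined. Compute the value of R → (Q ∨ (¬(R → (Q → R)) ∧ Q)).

undefined

Q → R = undefined → undefined = undefined  [any arg is the third value ⇒ result is the third value]
R → (Q → R) = undefined → undefined = undefined
¬(R → (Q → R)) = ¬undefined = undefined
¬(R → (Q → R)) ∧ Q = undefined ∧ undefined = undefined
Q ∨ (¬(R → (Q → R)) ∧ Q) = undefined ∨ undefined = undefined
R → (Q ∨ (¬(R → (Q → R)) ∧ Q)) = undefined → undefined = undefined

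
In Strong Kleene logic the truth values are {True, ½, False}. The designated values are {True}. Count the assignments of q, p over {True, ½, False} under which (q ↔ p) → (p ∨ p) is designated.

Designated under: (q=True, p=True); (q=True, p=False); (q=½, p=True); (q=False, p=True).

4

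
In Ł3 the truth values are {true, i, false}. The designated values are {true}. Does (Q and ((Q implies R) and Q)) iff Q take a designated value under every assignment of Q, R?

Countermodel: Q=true, R=i gives i, which is not designated.

No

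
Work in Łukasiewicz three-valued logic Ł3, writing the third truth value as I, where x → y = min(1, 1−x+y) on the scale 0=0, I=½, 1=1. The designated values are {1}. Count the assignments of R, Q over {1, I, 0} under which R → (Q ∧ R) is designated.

Of the 9 assignments, 6 give a value in {1}.

6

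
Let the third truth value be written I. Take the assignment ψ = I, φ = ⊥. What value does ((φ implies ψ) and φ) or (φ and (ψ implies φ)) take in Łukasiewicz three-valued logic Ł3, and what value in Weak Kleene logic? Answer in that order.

In Łukasiewicz three-valued logic Ł3: φ implies ψ = ⊥ implies I = ⊤  [min(1, 1−0+½)]
(φ implies ψ) and φ = ⊤ and ⊥ = ⊥
ψ implies φ = I implies ⊥ = I
φ and (ψ implies φ) = ⊥ and I = ⊥
((φ implies ψ) and φ) or (φ and (ψ implies φ)) = ⊥ or ⊥ = ⊥
In Weak Kleene logic: φ implies ψ = ⊥ implies I = I  [any arg is the third value ⇒ result is the third value]
(φ implies ψ) and φ = I and ⊥ = I
ψ implies φ = I implies ⊥ = I
φ and (ψ implies φ) = ⊥ and I = I
((φ implies ψ) and φ) or (φ and (ψ implies φ)) = I or I = I
They differ because Łukasiewicz three-valued logic Ł3 and Weak Kleene logic treat I differently under the binary connectives.

⊥; I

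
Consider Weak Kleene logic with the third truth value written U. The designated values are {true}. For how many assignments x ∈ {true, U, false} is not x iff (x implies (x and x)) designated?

x=true: false ·
x=U: U ·
x=false: true ✓

1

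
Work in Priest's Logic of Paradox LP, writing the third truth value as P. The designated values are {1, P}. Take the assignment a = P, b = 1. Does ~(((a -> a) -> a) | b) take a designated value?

No

a -> a = P -> P = P
(a -> a) -> a = P -> P = P
((a -> a) -> a) | b = P | 1 = 1
~(((a -> a) -> a) | b) = ~1 = 0
0 ∉ {1, P}.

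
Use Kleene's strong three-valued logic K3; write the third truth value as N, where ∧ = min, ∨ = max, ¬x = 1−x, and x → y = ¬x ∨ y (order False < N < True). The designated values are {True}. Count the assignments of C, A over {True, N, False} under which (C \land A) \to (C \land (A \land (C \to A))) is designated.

Of the 9 assignments, 6 give a value in {True}.

6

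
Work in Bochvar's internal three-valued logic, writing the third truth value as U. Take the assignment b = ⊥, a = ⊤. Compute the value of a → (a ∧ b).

a ∧ b = ⊤ ∧ ⊥ = ⊥
a → (a ∧ b) = ⊤ → ⊥ = ⊥

⊥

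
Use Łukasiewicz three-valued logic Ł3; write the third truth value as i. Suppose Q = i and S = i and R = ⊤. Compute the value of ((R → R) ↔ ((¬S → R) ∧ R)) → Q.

R → R = ⊤ → ⊤ = ⊤
¬S = ¬i = i
¬S → R = i → ⊤ = ⊤  [min(1, 1−½+1)]
(¬S → R) ∧ R = ⊤ ∧ ⊤ = ⊤
(R → R) ↔ ((¬S → R) ∧ R) = ⊤ ↔ ⊤ = ⊤
((R → R) ↔ ((¬S → R) ∧ R)) → Q = ⊤ → i = i

i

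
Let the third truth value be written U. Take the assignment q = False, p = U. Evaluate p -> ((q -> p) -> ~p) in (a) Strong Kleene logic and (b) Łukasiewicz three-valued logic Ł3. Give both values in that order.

U; True

In Strong Kleene logic: q -> p = False -> U = True  [~False | U]
~p = ~U = U
(q -> p) -> ~p = True -> U = U
p -> ((q -> p) -> ~p) = U -> U = U
In Łukasiewicz three-valued logic Ł3: q -> p = False -> U = True  [min(1, 1−0+½)]
~p = ~U = U
(q -> p) -> ~p = True -> U = U
p -> ((q -> p) -> ~p) = U -> U = True
They differ because Strong Kleene logic and Łukasiewicz three-valued logic Ł3 treat U differently under implication.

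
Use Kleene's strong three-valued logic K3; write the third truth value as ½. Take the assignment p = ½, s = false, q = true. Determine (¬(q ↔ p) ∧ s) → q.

q ↔ p = true ↔ ½ = ½
¬(q ↔ p) = ¬½ = ½
¬(q ↔ p) ∧ s = ½ ∧ false = false
(¬(q ↔ p) ∧ s) → q = false → true = true

true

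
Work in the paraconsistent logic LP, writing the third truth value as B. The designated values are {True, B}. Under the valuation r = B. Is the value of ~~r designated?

Yes

~r = ~B = B
~~r = ~B = B
B ∈ {True, B}.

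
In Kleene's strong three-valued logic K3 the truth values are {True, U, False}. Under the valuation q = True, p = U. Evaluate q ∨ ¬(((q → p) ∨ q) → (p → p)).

True

q → p = True → U = U
(q → p) ∨ q = U ∨ True = True
p → p = U → U = U
((q → p) ∨ q) → (p → p) = True → U = U
¬(((q → p) ∨ q) → (p → p)) = ¬U = U
q ∨ ¬(((q → p) ∨ q) → (p → p)) = True ∨ U = True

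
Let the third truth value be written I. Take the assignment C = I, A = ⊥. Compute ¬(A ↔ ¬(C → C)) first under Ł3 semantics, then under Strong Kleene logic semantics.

In Ł3: C → C = I → I = ⊤
¬(C → C) = ¬⊤ = ⊥
A ↔ ¬(C → C) = ⊥ ↔ ⊥ = ⊤
¬(A ↔ ¬(C → C)) = ¬⊤ = ⊥
In Strong Kleene logic: C → C = I → I = I
¬(C → C) = ¬I = I
A ↔ ¬(C → C) = ⊥ ↔ I = I
¬(A ↔ ¬(C → C)) = ¬I = I
They differ because Ł3 and Strong Kleene logic treat I differently under implication.

⊥; I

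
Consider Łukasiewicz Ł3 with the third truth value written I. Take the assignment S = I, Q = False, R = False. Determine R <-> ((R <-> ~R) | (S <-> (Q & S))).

~R = ~False = True
R <-> ~R = False <-> True = False
Q & S = False & I = False
S <-> (Q & S) = I <-> False = I
(R <-> ~R) | (S <-> (Q & S)) = False | I = I
R <-> ((R <-> ~R) | (S <-> (Q & S))) = False <-> I = I

I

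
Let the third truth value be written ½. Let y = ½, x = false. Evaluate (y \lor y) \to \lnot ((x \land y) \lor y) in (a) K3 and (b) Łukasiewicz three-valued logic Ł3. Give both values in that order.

½; true

In K3: y \lor y = ½ \lor ½ = ½
x \land y = false \land ½ = false
(x \land y) \lor y = false \lor ½ = ½
\lnot ((x \land y) \lor y) = \lnot ½ = ½
(y \lor y) \to \lnot ((x \land y) \lor y) = ½ \to ½ = ½  [\lnot ½ \lor ½]
In Łukasiewicz three-valued logic Ł3: y \lor y = ½ \lor ½ = ½
x \land y = false \land ½ = false
(x \land y) \lor y = false \lor ½ = ½
\lnot ((x \land y) \lor y) = \lnot ½ = ½
(y \lor y) \to \lnot ((x \land y) \lor y) = ½ \to ½ = true  [min(1, 1−½+½)]
They differ because K3 and Łukasiewicz three-valued logic Ł3 treat ½ differently under implication.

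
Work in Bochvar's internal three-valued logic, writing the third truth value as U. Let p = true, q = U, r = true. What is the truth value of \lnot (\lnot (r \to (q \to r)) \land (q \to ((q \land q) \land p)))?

U

q \to r = U \to true = U
r \to (q \to r) = true \to U = U
\lnot (r \to (q \to r)) = \lnot U = U
q \land q = U \land U = U
(q \land q) \land p = U \land true = U
q \to ((q \land q) \land p) = U \to U = U
\lnot (r \to (q \to r)) \land (q \to ((q \land q) \land p)) = U \land U = U
\lnot (\lnot (r \to (q \to r)) \land (q \to ((q \land q) \land p))) = \lnot U = U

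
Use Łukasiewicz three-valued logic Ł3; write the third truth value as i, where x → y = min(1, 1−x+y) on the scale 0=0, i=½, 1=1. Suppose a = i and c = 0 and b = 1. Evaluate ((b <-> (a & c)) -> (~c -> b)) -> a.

i

a & c = i & 0 = 0
b <-> (a & c) = 1 <-> 0 = 0
~c = ~0 = 1
~c -> b = 1 -> 1 = 1
(b <-> (a & c)) -> (~c -> b) = 0 -> 1 = 1
((b <-> (a & c)) -> (~c -> b)) -> a = 1 -> i = i  [min(1, 1−1+½)]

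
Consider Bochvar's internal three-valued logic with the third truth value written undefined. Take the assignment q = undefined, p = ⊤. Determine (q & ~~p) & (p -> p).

~p = ~⊤ = ⊥
~~p = ~⊥ = ⊤
q & ~~p = undefined & ⊤ = undefined
p -> p = ⊤ -> ⊤ = ⊤
(q & ~~p) & (p -> p) = undefined & ⊤ = undefined

undefined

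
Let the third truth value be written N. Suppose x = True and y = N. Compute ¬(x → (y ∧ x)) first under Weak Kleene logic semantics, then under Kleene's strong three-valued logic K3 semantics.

In Weak Kleene logic: y ∧ x = N ∧ True = N
x → (y ∧ x) = True → N = N  [any arg is the third value ⇒ result is the third value]
¬(x → (y ∧ x)) = ¬N = N
In Kleene's strong three-valued logic K3: y ∧ x = N ∧ True = N
x → (y ∧ x) = True → N = N  [¬True ∨ N]
¬(x → (y ∧ x)) = ¬N = N

N; N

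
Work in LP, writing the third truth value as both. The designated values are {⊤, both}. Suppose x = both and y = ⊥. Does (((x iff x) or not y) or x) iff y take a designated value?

x iff x = both iff both = both
not y = not ⊥ = ⊤
(x iff x) or not y = both or ⊤ = ⊤
((x iff x) or not y) or x = ⊤ or both = ⊤
(((x iff x) or not y) or x) iff y = ⊤ iff ⊥ = ⊥
⊥ ∉ {⊤, both}.

No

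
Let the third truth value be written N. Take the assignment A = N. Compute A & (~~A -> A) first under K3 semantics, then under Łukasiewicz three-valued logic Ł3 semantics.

N; N

In K3: ~A = ~N = N
~~A = ~N = N
~~A -> A = N -> N = N  [~N | N]
A & (~~A -> A) = N & N = N
In Łukasiewicz three-valued logic Ł3: ~A = ~N = N
~~A = ~N = N
~~A -> A = N -> N = 1
A & (~~A -> A) = N & 1 = N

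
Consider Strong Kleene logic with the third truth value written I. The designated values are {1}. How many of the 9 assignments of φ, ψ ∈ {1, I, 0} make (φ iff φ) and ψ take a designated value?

2

Designated under: (φ=1, ψ=1); (φ=0, ψ=1).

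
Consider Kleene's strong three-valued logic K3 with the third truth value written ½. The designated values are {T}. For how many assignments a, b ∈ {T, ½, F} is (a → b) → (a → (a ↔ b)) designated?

Of the 9 assignments, 5 give a value in {T}.

5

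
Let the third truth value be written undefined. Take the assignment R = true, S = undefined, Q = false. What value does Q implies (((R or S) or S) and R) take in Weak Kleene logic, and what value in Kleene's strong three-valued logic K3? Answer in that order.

undefined; true

In Weak Kleene logic: R or S = true or undefined = undefined
(R or S) or S = undefined or undefined = undefined
((R or S) or S) and R = undefined and true = undefined
Q implies (((R or S) or S) and R) = false implies undefined = undefined  [any arg is the third value ⇒ result is the third value]
In Kleene's strong three-valued logic K3: R or S = true or undefined = true
(R or S) or S = true or undefined = true
((R or S) or S) and R = true and true = true
Q implies (((R or S) or S) and R) = false implies true = true
They differ because Weak Kleene logic and Kleene's strong three-valued logic K3 treat undefined differently under the binary connectives.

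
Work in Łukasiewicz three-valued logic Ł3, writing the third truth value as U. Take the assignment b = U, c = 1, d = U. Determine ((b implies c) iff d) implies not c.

b implies c = U implies 1 = 1  [min(1, 1−½+1)]
(b implies c) iff d = 1 iff U = U
not c = not 1 = 0
((b implies c) iff d) implies not c = U implies 0 = U

U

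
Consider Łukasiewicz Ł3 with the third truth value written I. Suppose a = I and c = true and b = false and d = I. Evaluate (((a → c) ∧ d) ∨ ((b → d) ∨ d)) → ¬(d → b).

a → c = I → true = true
(a → c) ∧ d = true ∧ I = I
b → d = false → I = true
(b → d) ∨ d = true ∨ I = true
((a → c) ∧ d) ∨ ((b → d) ∨ d) = I ∨ true = true
d → b = I → false = I
¬(d → b) = ¬I = I
(((a → c) ∧ d) ∨ ((b → d) ∨ d)) → ¬(d → b) = true → I = I

I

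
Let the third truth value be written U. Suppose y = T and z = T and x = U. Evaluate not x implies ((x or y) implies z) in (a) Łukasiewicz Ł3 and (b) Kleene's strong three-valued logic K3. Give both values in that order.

T; T

In Łukasiewicz Ł3: not x = not U = U
x or y = U or T = T
(x or y) implies z = T implies T = T
not x implies ((x or y) implies z) = U implies T = T
In Kleene's strong three-valued logic K3: not x = not U = U
x or y = U or T = T
(x or y) implies z = T implies T = T
not x implies ((x or y) implies z) = U implies T = T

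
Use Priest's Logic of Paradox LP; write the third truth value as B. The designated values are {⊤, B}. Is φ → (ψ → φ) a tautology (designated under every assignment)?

Every assignment of φ, ψ over {⊤, B, ⊥} gives a value in {⊤, B}.
In particular, with φ=B, ψ=B: φ → (ψ → φ) = B.

Yes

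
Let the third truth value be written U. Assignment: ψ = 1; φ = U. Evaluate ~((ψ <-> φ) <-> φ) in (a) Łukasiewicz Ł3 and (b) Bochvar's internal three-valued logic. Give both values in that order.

In Łukasiewicz Ł3: ψ <-> φ = 1 <-> U = U
(ψ <-> φ) <-> φ = U <-> U = 1
~((ψ <-> φ) <-> φ) = ~1 = 0
In Bochvar's internal three-valued logic: ψ <-> φ = 1 <-> U = U
(ψ <-> φ) <-> φ = U <-> U = U
~((ψ <-> φ) <-> φ) = ~U = U
They differ because Łukasiewicz Ł3 and Bochvar's internal three-valued logic treat U differently under the binary connectives.

0; U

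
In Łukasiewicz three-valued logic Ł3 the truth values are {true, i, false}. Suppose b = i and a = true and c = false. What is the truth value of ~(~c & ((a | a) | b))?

false

~c = ~false = true
a | a = true | true = true
(a | a) | b = true | i = true
~c & ((a | a) | b) = true & true = true
~(~c & ((a | a) | b)) = ~true = false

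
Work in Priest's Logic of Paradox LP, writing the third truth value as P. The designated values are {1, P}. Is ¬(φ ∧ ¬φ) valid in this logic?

Every assignment of φ over {1, P, 0} gives a value in {1, P}.
In particular, with φ=P: ¬(φ ∧ ¬φ) = P.

Yes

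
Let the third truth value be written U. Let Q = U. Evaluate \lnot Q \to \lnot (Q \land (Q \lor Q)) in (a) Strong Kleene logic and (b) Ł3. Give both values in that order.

In Strong Kleene logic: \lnot Q = \lnot U = U
Q \lor Q = U \lor U = U
Q \land (Q \lor Q) = U \land U = U
\lnot (Q \land (Q \lor Q)) = \lnot U = U
\lnot Q \to \lnot (Q \land (Q \lor Q)) = U \to U = U  [\lnot U \lor U]
In Ł3: \lnot Q = \lnot U = U
Q \lor Q = U \lor U = U
Q \land (Q \lor Q) = U \land U = U
\lnot (Q \land (Q \lor Q)) = \lnot U = U
\lnot Q \to \lnot (Q \land (Q \lor Q)) = U \to U = ⊤  [min(1, 1−½+½)]
They differ because Strong Kleene logic and Ł3 treat U differently under implication.

U; ⊤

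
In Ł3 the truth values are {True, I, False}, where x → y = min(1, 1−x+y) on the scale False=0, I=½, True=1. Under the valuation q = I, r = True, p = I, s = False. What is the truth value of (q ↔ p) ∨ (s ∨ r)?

True

q ↔ p = I ↔ I = True
s ∨ r = False ∨ True = True
(q ↔ p) ∨ (s ∨ r) = True ∨ True = True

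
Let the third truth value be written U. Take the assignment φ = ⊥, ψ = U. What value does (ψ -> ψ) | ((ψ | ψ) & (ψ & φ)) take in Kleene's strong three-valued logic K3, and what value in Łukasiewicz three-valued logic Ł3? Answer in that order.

U; ⊤

In Kleene's strong three-valued logic K3: ψ -> ψ = U -> U = U  [~U | U]
ψ | ψ = U | U = U
ψ & φ = U & ⊥ = ⊥
(ψ | ψ) & (ψ & φ) = U & ⊥ = ⊥
(ψ -> ψ) | ((ψ | ψ) & (ψ & φ)) = U | ⊥ = U
In Łukasiewicz three-valued logic Ł3: ψ -> ψ = U -> U = ⊤  [min(1, 1−½+½)]
ψ | ψ = U | U = U
ψ & φ = U & ⊥ = ⊥
(ψ | ψ) & (ψ & φ) = U & ⊥ = ⊥
(ψ -> ψ) | ((ψ | ψ) & (ψ & φ)) = ⊤ | ⊥ = ⊤
They differ because Kleene's strong three-valued logic K3 and Łukasiewicz three-valued logic Ł3 treat U differently under implication.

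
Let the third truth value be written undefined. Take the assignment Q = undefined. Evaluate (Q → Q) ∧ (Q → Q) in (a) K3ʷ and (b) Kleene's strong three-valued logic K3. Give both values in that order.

undefined; undefined

In K3ʷ: Q → Q = undefined → undefined = undefined  [any arg is the third value ⇒ result is the third value]
Q → Q = undefined → undefined = undefined
(Q → Q) ∧ (Q → Q) = undefined ∧ undefined = undefined
In Kleene's strong three-valued logic K3: Q → Q = undefined → undefined = undefined  [¬undefined ∨ undefined]
Q → Q = undefined → undefined = undefined
(Q → Q) ∧ (Q → Q) = undefined ∧ undefined = undefined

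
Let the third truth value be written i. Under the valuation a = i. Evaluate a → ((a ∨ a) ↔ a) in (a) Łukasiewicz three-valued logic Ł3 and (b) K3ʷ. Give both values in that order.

True; i

In Łukasiewicz three-valued logic Ł3: a ∨ a = i ∨ i = i
(a ∨ a) ↔ a = i ↔ i = True  [1 − |½−½|]
a → ((a ∨ a) ↔ a) = i → True = True
In K3ʷ: a ∨ a = i ∨ i = i
(a ∨ a) ↔ a = i ↔ i = i
a → ((a ∨ a) ↔ a) = i → i = i
They differ because Łukasiewicz three-valued logic Ł3 and K3ʷ treat i differently under the binary connectives.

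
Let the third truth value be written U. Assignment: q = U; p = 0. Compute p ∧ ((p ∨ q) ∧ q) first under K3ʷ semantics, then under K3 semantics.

In K3ʷ: p ∨ q = 0 ∨ U = U
(p ∨ q) ∧ q = U ∧ U = U
p ∧ ((p ∨ q) ∧ q) = 0 ∧ U = U
In K3: p ∨ q = 0 ∨ U = U
(p ∨ q) ∧ q = U ∧ U = U
p ∧ ((p ∨ q) ∧ q) = 0 ∧ U = 0
They differ because K3ʷ and K3 treat U differently under the binary connectives.

U; 0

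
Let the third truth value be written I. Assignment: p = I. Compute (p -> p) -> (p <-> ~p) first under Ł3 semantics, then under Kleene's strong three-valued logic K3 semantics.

⊤; I

In Ł3: p -> p = I -> I = ⊤  [min(1, 1−½+½)]
~p = ~I = I
p <-> ~p = I <-> I = ⊤
(p -> p) -> (p <-> ~p) = ⊤ -> ⊤ = ⊤
In Kleene's strong three-valued logic K3: p -> p = I -> I = I  [~I | I]
~p = ~I = I
p <-> ~p = I <-> I = I
(p -> p) -> (p <-> ~p) = I -> I = I
They differ because Ł3 and Kleene's strong three-valued logic K3 treat I differently under implication.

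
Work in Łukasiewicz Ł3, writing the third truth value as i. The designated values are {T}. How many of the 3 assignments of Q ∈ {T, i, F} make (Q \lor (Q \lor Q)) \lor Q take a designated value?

Q=T: T ✓
Q=i: i ·
Q=F: F ·

1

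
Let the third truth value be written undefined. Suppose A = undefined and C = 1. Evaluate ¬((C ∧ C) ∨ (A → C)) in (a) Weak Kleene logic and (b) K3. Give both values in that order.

undefined; 0

In Weak Kleene logic: C ∧ C = 1 ∧ 1 = 1
A → C = undefined → 1 = undefined  [any arg is the third value ⇒ result is the third value]
(C ∧ C) ∨ (A → C) = 1 ∨ undefined = undefined
¬((C ∧ C) ∨ (A → C)) = ¬undefined = undefined
In K3: C ∧ C = 1 ∧ 1 = 1
A → C = undefined → 1 = 1
(C ∧ C) ∨ (A → C) = 1 ∨ 1 = 1
¬((C ∧ C) ∨ (A → C)) = ¬1 = 0
They differ because Weak Kleene logic and K3 treat undefined differently under the binary connectives.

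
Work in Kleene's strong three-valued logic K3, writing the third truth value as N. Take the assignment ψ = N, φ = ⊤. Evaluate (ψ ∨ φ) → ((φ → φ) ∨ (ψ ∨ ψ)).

⊤

ψ ∨ φ = N ∨ ⊤ = ⊤
φ → φ = ⊤ → ⊤ = ⊤
ψ ∨ ψ = N ∨ N = N
(φ → φ) ∨ (ψ ∨ ψ) = ⊤ ∨ N = ⊤
(ψ ∨ φ) → ((φ → φ) ∨ (ψ ∨ ψ)) = ⊤ → ⊤ = ⊤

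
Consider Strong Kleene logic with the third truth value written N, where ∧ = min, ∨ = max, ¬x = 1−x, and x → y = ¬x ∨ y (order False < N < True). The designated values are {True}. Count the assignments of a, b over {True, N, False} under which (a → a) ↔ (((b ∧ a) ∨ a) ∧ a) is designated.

Designated under: (a=True, b=True); (a=True, b=N); (a=True, b=False).

3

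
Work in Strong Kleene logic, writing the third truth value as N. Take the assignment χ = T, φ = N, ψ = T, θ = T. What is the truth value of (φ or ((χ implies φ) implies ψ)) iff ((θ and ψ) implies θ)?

χ implies φ = T implies N = N
(χ implies φ) implies ψ = N implies T = T
φ or ((χ implies φ) implies ψ) = N or T = T
θ and ψ = T and T = T
(θ and ψ) implies θ = T implies T = T
(φ or ((χ implies φ) implies ψ)) iff ((θ and ψ) implies θ) = T iff T = T

T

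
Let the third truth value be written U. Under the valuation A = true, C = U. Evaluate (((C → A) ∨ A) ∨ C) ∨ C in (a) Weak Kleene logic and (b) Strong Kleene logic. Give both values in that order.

In Weak Kleene logic: C → A = U → true = U  [any arg is the third value ⇒ result is the third value]
(C → A) ∨ A = U ∨ true = U
((C → A) ∨ A) ∨ C = U ∨ U = U
(((C → A) ∨ A) ∨ C) ∨ C = U ∨ U = U
In Strong Kleene logic: C → A = U → true = true  [¬U ∨ true]
(C → A) ∨ A = true ∨ true = true
((C → A) ∨ A) ∨ C = true ∨ U = true
(((C → A) ∨ A) ∨ C) ∨ C = true ∨ U = true
They differ because Weak Kleene logic and Strong Kleene logic treat U differently under the binary connectives.

U; true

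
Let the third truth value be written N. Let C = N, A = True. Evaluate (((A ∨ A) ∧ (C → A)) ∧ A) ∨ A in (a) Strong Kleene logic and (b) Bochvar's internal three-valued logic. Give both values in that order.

True; N

In Strong Kleene logic: A ∨ A = True ∨ True = True
C → A = N → True = True
(A ∨ A) ∧ (C → A) = True ∧ True = True
((A ∨ A) ∧ (C → A)) ∧ A = True ∧ True = True
(((A ∨ A) ∧ (C → A)) ∧ A) ∨ A = True ∨ True = True
In Bochvar's internal three-valued logic: A ∨ A = True ∨ True = True
C → A = N → True = N
(A ∨ A) ∧ (C → A) = True ∧ N = N
((A ∨ A) ∧ (C → A)) ∧ A = N ∧ True = N
(((A ∨ A) ∧ (C → A)) ∧ A) ∨ A = N ∨ True = N
They differ because Strong Kleene logic and Bochvar's internal three-valued logic treat N differently under the binary connectives.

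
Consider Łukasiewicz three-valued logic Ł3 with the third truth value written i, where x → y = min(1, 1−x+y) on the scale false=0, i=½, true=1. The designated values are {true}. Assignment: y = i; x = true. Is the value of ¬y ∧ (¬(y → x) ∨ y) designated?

¬y = ¬i = i
y → x = i → true = true
¬(y → x) = ¬true = false
¬(y → x) ∨ y = false ∨ i = i
¬y ∧ (¬(y → x) ∨ y) = i ∧ i = i
i ∉ {true}.

No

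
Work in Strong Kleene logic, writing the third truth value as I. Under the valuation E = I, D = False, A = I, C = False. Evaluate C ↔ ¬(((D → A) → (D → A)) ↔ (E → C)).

I

D → A = False → I = True
D → A = False → I = True
(D → A) → (D → A) = True → True = True
E → C = I → False = I
((D → A) → (D → A)) ↔ (E → C) = True ↔ I = I
¬(((D → A) → (D → A)) ↔ (E → C)) = ¬I = I
C ↔ ¬(((D → A) → (D → A)) ↔ (E → C)) = False ↔ I = I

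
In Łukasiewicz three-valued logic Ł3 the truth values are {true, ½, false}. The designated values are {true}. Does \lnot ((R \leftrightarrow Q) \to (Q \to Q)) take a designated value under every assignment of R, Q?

Countermodel: R=true, Q=true gives false, which is not designated.

No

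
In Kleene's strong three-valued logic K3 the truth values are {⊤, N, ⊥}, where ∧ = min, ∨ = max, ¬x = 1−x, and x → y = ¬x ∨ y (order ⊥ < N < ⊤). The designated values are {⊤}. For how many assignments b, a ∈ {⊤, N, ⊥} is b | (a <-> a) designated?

Of the 9 assignments, 7 give a value in {⊤}.

7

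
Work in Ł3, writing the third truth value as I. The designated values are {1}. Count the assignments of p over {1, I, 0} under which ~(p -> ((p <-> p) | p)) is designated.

0

p=1: 0 ·
p=I: 0 ·
p=0: 0 ·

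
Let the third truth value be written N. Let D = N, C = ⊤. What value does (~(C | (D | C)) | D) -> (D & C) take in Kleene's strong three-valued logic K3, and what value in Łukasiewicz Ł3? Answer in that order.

N; ⊤

In Kleene's strong three-valued logic K3: D | C = N | ⊤ = ⊤
C | (D | C) = ⊤ | ⊤ = ⊤
~(C | (D | C)) = ~⊤ = ⊥
~(C | (D | C)) | D = ⊥ | N = N
D & C = N & ⊤ = N
(~(C | (D | C)) | D) -> (D & C) = N -> N = N  [~N | N]
In Łukasiewicz Ł3: D | C = N | ⊤ = ⊤
C | (D | C) = ⊤ | ⊤ = ⊤
~(C | (D | C)) = ~⊤ = ⊥
~(C | (D | C)) | D = ⊥ | N = N
D & C = N & ⊤ = N
(~(C | (D | C)) | D) -> (D & C) = N -> N = ⊤  [min(1, 1−½+½)]
They differ because Kleene's strong three-valued logic K3 and Łukasiewicz Ł3 treat N differently under implication.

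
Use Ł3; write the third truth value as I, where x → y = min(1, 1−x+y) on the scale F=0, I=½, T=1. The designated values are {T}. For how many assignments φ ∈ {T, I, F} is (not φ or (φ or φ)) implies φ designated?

φ=T: T ✓
φ=I: T ✓
φ=F: F ·

2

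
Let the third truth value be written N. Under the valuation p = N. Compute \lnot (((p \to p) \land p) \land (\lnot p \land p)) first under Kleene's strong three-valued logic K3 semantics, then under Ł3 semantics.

In Kleene's strong three-valued logic K3: p \to p = N \to N = N  [\lnot N \lor N]
(p \to p) \land p = N \land N = N
\lnot p = \lnot N = N
\lnot p \land p = N \land N = N
((p \to p) \land p) \land (\lnot p \land p) = N \land N = N
\lnot (((p \to p) \land p) \land (\lnot p \land p)) = \lnot N = N
In Ł3: p \to p = N \to N = 1  [min(1, 1−½+½)]
(p \to p) \land p = 1 \land N = N
\lnot p = \lnot N = N
\lnot p \land p = N \land N = N
((p \to p) \land p) \land (\lnot p \land p) = N \land N = N
\lnot (((p \to p) \land p) \land (\lnot p \land p)) = \lnot N = N

N; N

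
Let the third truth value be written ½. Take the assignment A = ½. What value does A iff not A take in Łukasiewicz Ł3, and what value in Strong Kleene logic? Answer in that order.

In Łukasiewicz Ł3: not A = not ½ = ½
A iff not A = ½ iff ½ = true  [1 − |½−½|]
In Strong Kleene logic: not A = not ½ = ½
A iff not A = ½ iff ½ = ½
They differ because Łukasiewicz Ł3 and Strong Kleene logic treat ½ differently under implication.

true; ½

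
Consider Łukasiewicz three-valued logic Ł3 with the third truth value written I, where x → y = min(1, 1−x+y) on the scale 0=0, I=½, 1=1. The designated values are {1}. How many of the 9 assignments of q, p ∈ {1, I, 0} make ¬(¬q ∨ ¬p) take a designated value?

1

Designated under: (q=1, p=1).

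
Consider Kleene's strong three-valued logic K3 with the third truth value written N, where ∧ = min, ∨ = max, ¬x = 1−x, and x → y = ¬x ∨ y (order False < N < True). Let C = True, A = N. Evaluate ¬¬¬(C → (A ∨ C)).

False

A ∨ C = N ∨ True = True
C → (A ∨ C) = True → True = True
¬(C → (A ∨ C)) = ¬True = False
¬¬(C → (A ∨ C)) = ¬False = True
¬¬¬(C → (A ∨ C)) = ¬True = False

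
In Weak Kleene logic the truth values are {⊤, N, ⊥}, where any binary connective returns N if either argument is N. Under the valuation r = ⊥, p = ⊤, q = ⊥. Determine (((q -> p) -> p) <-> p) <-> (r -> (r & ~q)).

q -> p = ⊥ -> ⊤ = ⊤
(q -> p) -> p = ⊤ -> ⊤ = ⊤
((q -> p) -> p) <-> p = ⊤ <-> ⊤ = ⊤
~q = ~⊥ = ⊤
r & ~q = ⊥ & ⊤ = ⊥
r -> (r & ~q) = ⊥ -> ⊥ = ⊤
(((q -> p) -> p) <-> p) <-> (r -> (r & ~q)) = ⊤ <-> ⊤ = ⊤

⊤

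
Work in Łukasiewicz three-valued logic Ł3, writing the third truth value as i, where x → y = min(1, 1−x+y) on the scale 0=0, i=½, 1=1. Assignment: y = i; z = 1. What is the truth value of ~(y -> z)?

0

y -> z = i -> 1 = 1
~(y -> z) = ~1 = 0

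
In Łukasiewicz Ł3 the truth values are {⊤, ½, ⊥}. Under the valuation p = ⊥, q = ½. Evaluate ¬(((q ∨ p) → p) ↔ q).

⊥

q ∨ p = ½ ∨ ⊥ = ½
(q ∨ p) → p = ½ → ⊥ = ½  [min(1, 1−½+0)]
((q ∨ p) → p) ↔ q = ½ ↔ ½ = ⊤
¬(((q ∨ p) → p) ↔ q) = ¬⊤ = ⊥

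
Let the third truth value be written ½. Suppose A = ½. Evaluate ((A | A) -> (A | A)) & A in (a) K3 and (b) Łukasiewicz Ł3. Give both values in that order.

In K3: A | A = ½ | ½ = ½
A | A = ½ | ½ = ½
(A | A) -> (A | A) = ½ -> ½ = ½  [~½ | ½]
((A | A) -> (A | A)) & A = ½ & ½ = ½
In Łukasiewicz Ł3: A | A = ½ | ½ = ½
A | A = ½ | ½ = ½
(A | A) -> (A | A) = ½ -> ½ = true  [min(1, 1−½+½)]
((A | A) -> (A | A)) & A = true & ½ = ½

½; ½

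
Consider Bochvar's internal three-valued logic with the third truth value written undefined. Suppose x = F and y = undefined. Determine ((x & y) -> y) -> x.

undefined

x & y = F & undefined = undefined
(x & y) -> y = undefined -> undefined = undefined  [any arg is the third value ⇒ result is the third value]
((x & y) -> y) -> x = undefined -> F = undefined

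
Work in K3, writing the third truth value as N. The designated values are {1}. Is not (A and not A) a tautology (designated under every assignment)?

Countermodel: A=N gives N, which is not designated.

No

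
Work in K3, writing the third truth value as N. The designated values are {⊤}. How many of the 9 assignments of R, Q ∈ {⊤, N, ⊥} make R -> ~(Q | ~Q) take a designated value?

Designated under: (R=⊥, Q=⊤); (R=⊥, Q=N); (R=⊥, Q=⊥).

3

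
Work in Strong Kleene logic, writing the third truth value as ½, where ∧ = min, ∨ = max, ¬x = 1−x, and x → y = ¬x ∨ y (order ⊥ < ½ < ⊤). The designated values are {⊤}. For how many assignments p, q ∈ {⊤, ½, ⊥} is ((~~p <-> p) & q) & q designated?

Designated under: (p=⊤, q=⊤); (p=⊥, q=⊤).

2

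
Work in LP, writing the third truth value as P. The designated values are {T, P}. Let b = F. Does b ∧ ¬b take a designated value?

No

¬b = ¬F = T
b ∧ ¬b = F ∧ T = F
F ∉ {T, P}.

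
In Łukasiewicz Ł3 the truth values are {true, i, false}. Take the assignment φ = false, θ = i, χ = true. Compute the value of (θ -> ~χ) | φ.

~χ = ~true = false
θ -> ~χ = i -> false = i  [min(1, 1−½+0)]
(θ -> ~χ) | φ = i | false = i

i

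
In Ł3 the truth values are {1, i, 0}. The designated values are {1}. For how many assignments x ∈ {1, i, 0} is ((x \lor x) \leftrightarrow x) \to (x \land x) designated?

1

x=1: 1 ✓
x=i: i ·
x=0: 0 ·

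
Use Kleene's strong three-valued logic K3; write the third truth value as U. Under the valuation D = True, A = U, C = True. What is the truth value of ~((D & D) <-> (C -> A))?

D & D = True & True = True
C -> A = True -> U = U  [~True | U]
(D & D) <-> (C -> A) = True <-> U = U
~((D & D) <-> (C -> A)) = ~U = U

U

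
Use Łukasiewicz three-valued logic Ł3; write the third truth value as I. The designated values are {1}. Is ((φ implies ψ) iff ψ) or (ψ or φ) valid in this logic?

No

Countermodel: φ=I, ψ=I gives I, which is not designated.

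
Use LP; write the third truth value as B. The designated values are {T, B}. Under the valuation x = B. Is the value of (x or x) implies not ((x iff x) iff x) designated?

x or x = B or B = B
x iff x = B iff B = B
(x iff x) iff x = B iff B = B
not ((x iff x) iff x) = not B = B
(x or x) implies not ((x iff x) iff x) = B implies B = B  [not B or B]
B ∈ {T, B}.

Yes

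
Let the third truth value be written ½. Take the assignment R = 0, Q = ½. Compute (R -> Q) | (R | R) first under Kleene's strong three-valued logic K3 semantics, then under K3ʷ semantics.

In Kleene's strong three-valued logic K3: R -> Q = 0 -> ½ = 1  [~0 | ½]
R | R = 0 | 0 = 0
(R -> Q) | (R | R) = 1 | 0 = 1
In K3ʷ: R -> Q = 0 -> ½ = ½  [any arg is the third value ⇒ result is the third value]
R | R = 0 | 0 = 0
(R -> Q) | (R | R) = ½ | 0 = ½
They differ because Kleene's strong three-valued logic K3 and K3ʷ treat ½ differently under the binary connectives.

1; ½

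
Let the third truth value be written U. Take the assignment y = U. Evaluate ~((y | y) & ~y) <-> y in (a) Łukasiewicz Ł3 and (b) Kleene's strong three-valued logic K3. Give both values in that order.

T; U

In Łukasiewicz Ł3: y | y = U | U = U
~y = ~U = U
(y | y) & ~y = U & U = U
~((y | y) & ~y) = ~U = U
~((y | y) & ~y) <-> y = U <-> U = T
In Kleene's strong three-valued logic K3: y | y = U | U = U
~y = ~U = U
(y | y) & ~y = U & U = U
~((y | y) & ~y) = ~U = U
~((y | y) & ~y) <-> y = U <-> U = U
They differ because Łukasiewicz Ł3 and Kleene's strong three-valued logic K3 treat U differently under implication.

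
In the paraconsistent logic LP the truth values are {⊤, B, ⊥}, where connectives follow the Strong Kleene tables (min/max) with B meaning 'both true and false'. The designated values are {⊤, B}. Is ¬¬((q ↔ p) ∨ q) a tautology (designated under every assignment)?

Countermodel: q=⊥, p=⊤ gives ⊥, which is not designated.

No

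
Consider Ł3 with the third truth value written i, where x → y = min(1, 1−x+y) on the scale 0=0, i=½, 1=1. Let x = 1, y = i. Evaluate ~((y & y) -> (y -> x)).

y & y = i & i = i
y -> x = i -> 1 = 1  [min(1, 1−½+1)]
(y & y) -> (y -> x) = i -> 1 = 1
~((y & y) -> (y -> x)) = ~1 = 0

0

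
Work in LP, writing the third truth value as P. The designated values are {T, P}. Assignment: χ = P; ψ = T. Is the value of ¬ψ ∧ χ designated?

¬ψ = ¬T = F
¬ψ ∧ χ = F ∧ P = F
F ∉ {T, P}.

No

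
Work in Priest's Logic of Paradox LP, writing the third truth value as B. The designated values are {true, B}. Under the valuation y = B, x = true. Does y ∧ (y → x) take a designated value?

Yes

y → x = B → true = true  [¬B ∨ true]
y ∧ (y → x) = B ∧ true = B
B ∈ {true, B}.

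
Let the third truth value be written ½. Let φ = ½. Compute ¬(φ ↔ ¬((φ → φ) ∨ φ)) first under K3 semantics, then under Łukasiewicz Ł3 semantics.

½; ½

In K3: φ → φ = ½ → ½ = ½
(φ → φ) ∨ φ = ½ ∨ ½ = ½
¬((φ → φ) ∨ φ) = ¬½ = ½
φ ↔ ¬((φ → φ) ∨ φ) = ½ ↔ ½ = ½
¬(φ ↔ ¬((φ → φ) ∨ φ)) = ¬½ = ½
In Łukasiewicz Ł3: φ → φ = ½ → ½ = ⊤  [min(1, 1−½+½)]
(φ → φ) ∨ φ = ⊤ ∨ ½ = ⊤
¬((φ → φ) ∨ φ) = ¬⊤ = ⊥
φ ↔ ¬((φ → φ) ∨ φ) = ½ ↔ ⊥ = ½
¬(φ ↔ ¬((φ → φ) ∨ φ)) = ¬½ = ½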